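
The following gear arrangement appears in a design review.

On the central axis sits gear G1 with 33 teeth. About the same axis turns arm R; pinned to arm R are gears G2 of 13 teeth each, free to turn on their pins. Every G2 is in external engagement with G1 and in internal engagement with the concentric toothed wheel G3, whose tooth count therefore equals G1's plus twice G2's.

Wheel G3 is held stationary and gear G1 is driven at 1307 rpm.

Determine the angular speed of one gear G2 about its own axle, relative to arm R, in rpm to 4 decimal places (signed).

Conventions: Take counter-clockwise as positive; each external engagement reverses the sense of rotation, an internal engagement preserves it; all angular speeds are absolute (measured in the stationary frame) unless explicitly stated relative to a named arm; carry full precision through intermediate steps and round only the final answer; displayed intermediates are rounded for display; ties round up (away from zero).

class = planetary set [G3 = 33+2·13 = 59; Willis about the carrier]
normalise by the input: solve with ω_sun = 1, then scale by 1307 rpm
ring teeth: 33 + 2·13 = 59
33(ω_sun−ω_arm) = −59(ω_ring−ω_arm),  ω_ring = 0, ω_sun = 1
33(1−ω_arm) = −59(0−ω_arm)  ⇒  92·ω_arm = 33  ⇒  ω_arm = 33/92
sun–planet mesh: 33·(1−33/92) = −13·(ω_p−ω_arm)  ⇒  ω_p−ω_arm = -1947/1196
scale: ω_p−ω_arm = -1947/1196 × 1307 rpm = -2127.6998 rpm

-2127.6998 rpm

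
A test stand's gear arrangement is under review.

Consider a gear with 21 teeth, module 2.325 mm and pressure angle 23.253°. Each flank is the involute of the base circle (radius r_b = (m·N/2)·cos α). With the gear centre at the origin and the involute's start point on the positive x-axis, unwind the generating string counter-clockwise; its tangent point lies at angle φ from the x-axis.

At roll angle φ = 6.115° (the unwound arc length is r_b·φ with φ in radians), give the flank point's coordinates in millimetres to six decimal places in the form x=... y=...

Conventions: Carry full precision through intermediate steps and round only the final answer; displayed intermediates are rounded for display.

x=22.556865 y=0.009079

single-mesh involute tooth geometry (21T wheel at module 2.325)
pitch radius r_p = m·N/2 = 2.325·21/2 = 24.412500
base radius r_b = r_p·cos α = 24.412500·cos 23.253° = 22.429486
roll angle φ = 6.115° = 0.10672688 rad
x = r_b·(cos φ + φ·sin φ) = 22.556865
y = r_b·(sin φ − φ·cos φ) = 0.009079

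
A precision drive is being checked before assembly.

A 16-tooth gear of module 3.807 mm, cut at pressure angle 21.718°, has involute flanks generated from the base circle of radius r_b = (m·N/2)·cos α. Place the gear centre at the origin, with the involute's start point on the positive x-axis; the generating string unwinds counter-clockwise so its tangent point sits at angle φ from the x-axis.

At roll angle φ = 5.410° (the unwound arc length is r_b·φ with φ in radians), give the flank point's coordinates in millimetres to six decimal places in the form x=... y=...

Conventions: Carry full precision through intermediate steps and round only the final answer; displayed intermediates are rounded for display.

x=28.419971 y=0.007933

class = single-mesh tooth geometry [base-circle involute, m = 3.807, 16T]
pitch radius r_p = m·N/2 = 3.807·16/2 = 30.456000
base radius r_b = r_p·cos α = 30.456000·cos 21.718° = 28.294122
roll angle φ = 5.410° = 0.09442231 rad
x = r_b·(cos φ + φ·sin φ) = 28.419971
y = r_b·(sin φ − φ·cos φ) = 0.007933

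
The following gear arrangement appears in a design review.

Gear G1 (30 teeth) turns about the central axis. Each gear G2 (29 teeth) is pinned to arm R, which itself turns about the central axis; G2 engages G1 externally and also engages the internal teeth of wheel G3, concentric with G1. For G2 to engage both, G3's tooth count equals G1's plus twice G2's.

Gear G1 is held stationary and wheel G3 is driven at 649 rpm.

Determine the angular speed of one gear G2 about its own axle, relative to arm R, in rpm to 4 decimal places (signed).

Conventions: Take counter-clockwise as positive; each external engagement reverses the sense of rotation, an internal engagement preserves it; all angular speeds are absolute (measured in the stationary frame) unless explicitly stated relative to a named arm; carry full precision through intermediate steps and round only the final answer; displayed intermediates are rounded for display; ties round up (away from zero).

recognized (axles ride arm R): planetary set, 30/29/88 teeth
normalise by the input: solve with ω_ring = 1, then scale by 649 rpm
ring teeth: 30 + 2·29 = 88
30(ω_sun−ω_arm) = −88(ω_ring−ω_arm),  ω_sun = 0, ω_ring = 1
30(0−ω_arm) = −88(1−ω_arm)  ⇒  118·ω_arm = 88  ⇒  ω_arm = 44/59
sun–planet mesh: 30·(0−44/59) = −29·(ω_p−ω_arm)  ⇒  ω_p−ω_arm = 1320/1711
scale: ω_p−ω_arm = 1320/1711 × 649 rpm = +500.6897 rpm

+500.6897 rpm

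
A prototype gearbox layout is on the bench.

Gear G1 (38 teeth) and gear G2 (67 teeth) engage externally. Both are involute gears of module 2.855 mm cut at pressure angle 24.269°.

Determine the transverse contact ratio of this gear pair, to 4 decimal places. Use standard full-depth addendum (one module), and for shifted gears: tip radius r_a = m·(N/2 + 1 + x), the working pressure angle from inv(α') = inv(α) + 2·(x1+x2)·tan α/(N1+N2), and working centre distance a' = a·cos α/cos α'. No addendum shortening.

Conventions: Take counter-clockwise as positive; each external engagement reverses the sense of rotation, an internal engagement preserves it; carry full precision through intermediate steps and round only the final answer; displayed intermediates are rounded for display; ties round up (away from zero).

recognized (one external pair, fixed centres): single-mesh tooth geometry, m = 2.855, N1 = 38, N2 = 67
base radii: r_b1 = 49.451141, r_b2 = 87.190170
tip radii: r_a1 = 57.100000, r_a2 = 98.497500
no profile shift: α' = α, a' = a
action lengths: √(r_a1²−r_b1²) = 28.548111, √(r_a2²−r_b2²) = 45.821739
base pitch p_b = π·m·cos α = 8.176597
CR = (28.548111 + 45.821739 − 149.887500·sin 24.26900°)/8.176597 = 1.560908
contact ratio ≈ 1.5609

1.5609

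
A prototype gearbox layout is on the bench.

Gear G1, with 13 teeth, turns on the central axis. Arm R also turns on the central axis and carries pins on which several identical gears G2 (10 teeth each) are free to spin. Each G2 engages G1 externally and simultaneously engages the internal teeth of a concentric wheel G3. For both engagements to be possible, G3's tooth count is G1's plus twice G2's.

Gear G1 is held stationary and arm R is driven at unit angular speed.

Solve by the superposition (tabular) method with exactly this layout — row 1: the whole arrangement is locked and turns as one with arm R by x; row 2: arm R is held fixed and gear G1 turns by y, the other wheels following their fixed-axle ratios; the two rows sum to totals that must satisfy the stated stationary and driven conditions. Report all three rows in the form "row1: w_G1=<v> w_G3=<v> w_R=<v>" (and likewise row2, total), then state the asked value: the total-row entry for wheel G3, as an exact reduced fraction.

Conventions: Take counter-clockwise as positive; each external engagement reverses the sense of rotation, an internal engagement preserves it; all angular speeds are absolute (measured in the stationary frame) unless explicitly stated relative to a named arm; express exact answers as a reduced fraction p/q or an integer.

planetary set (13T centre, 10T on arm, 33T internal) — Willis relation
row 1 (train locked, turned with arm): all members turn x
row 2: sun turns y, ring = −(13/33)·y, arm 0
boundary: total ω_sun = x + y = 0 and total ω_arm = x = 1  ⇒  y = -1, x = 1
row 2 ring = −(13/33)·(-1) = 13/33
totals (row 1 + row 2): sun 1 + (-1) = 0, ring 1 + 13/33 = 46/33, arm 1 + 0 = 1
asked cell (total, ring) = 46/33

row1: w_G1=1 w_G3=1 w_R=1
row2: w_G1=-1 w_G3=13/33 w_R=0
total: w_G1=0 w_G3=46/33 w_R=1
asked value: 46/33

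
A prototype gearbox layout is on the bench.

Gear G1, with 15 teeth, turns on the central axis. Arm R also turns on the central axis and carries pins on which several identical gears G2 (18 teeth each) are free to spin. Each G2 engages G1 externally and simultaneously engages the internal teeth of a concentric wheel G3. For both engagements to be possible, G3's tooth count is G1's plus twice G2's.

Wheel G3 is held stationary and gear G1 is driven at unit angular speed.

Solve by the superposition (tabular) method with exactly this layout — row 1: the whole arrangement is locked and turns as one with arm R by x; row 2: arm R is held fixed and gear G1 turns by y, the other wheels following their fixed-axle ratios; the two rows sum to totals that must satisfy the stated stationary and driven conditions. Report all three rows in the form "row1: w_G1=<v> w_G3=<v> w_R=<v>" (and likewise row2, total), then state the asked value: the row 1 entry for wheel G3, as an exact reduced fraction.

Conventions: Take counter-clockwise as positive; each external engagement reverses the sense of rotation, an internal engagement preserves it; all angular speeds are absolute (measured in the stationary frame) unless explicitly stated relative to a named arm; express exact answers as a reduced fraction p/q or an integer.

class = planetary set [G3 = 15+2·18 = 51; Willis about the carrier]
superposition row 1 [locked train]: every member turns x
row 2: sun turns y, ring = −(15/51)·y, arm 0
boundary: total ω_ring = x − (15/51)·y = 0 and total ω_sun = x + y = 1  ⇒  y = 17/22, x = 5/22
row 2 ring = −(15/51)·17/22 = -5/22
totals (row 1 + row 2): sun 5/22 + 17/22 = 1, ring 5/22 + (-5/22) = 0, arm 5/22 + 0 = 5/22
asked cell (row1, ring) = 5/22

row1: w_G1=5/22 w_G3=5/22 w_R=5/22
row2: w_G1=17/22 w_G3=-5/22 w_R=0
total: w_G1=1 w_G3=0 w_R=5/22
asked value: 5/22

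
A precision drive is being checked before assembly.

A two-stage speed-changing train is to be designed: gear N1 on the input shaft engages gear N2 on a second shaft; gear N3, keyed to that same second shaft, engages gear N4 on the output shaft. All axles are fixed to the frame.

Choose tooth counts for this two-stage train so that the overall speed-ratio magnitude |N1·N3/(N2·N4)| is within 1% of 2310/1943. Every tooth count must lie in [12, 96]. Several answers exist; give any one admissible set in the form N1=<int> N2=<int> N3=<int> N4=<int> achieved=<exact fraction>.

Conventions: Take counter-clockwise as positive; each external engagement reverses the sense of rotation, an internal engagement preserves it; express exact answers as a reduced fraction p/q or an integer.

design class (target 2310/1943): fixed-axis compound train
target = 2310/1943 in lowest terms: an exact hit needs N1·N3 = k·2310 and N2·N4 = k·1943 for one integer k, every count in [12, 96]; additionally prefer no 1:1 stage (N1 ≠ N2, N3 ≠ N4)
k = 1: N1·N3 = 2310 = 30·77, N2·N4 = 1943 = 29·67
achieved = 30·77/(29·67) = 2310/1943; |achieved − target| = 0 ≤ 231/19430 ✓

N1=30 N2=29 N3=77 N4=67 achieved=2310/1943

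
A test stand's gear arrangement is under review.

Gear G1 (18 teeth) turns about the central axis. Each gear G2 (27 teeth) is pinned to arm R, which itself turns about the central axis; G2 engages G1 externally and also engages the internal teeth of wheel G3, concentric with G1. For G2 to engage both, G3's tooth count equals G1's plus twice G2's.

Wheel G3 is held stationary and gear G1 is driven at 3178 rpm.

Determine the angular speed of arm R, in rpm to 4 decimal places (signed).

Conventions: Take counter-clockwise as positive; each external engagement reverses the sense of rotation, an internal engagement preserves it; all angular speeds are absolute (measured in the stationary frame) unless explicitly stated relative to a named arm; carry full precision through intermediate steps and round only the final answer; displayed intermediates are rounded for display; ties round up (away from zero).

planetary set (18T centre, 27T on arm, 72T internal) — Willis relation
normalise by the input: solve with ω_sun = 1, then scale by 3178 rpm
ring teeth: 18 + 2·27 = 72
18(ω_sun−ω_arm) = −72(ω_ring−ω_arm),  ω_ring = 0, ω_sun = 1
18(1−ω_arm) = −72(0−ω_arm)  ⇒  90·ω_arm = 18  ⇒  ω_arm = 1/5
scale: ω_arm = 1/5 × 3178 rpm = +635.6000 rpm

+635.6000 rpm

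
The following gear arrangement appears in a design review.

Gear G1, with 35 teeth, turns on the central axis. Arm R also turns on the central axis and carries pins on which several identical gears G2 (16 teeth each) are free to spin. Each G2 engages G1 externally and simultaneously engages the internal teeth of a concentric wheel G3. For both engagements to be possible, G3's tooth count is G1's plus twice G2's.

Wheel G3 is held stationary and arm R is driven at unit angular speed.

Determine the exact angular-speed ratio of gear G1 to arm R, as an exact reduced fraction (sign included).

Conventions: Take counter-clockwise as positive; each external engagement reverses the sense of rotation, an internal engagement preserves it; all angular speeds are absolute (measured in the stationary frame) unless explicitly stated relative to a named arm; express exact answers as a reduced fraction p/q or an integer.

102/35

topology: planetary set — G1 35T / G2 16T / G3 67T, arm = carrier (Willis)
ring teeth: 35 + 2·16 = 67
35(ω_sun−ω_arm) = −67(ω_ring−ω_arm),  ω_ring = 0, ω_arm = 1
ω_sun = 1 − (67/35)(0−1) = 102/35
ω_out/ω_in = 102/35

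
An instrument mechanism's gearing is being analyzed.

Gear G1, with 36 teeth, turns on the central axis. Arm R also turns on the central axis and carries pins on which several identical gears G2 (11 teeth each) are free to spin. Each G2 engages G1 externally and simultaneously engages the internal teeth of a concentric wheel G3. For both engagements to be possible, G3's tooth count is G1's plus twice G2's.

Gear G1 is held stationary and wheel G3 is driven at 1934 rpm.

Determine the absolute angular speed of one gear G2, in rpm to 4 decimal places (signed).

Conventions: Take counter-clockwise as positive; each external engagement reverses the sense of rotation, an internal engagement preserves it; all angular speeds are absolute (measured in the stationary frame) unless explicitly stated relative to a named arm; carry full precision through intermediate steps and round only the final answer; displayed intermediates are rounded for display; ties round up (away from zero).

class = planetary set [G3 = 36+2·11 = 58; Willis about the carrier]
normalise by the input: solve with ω_ring = 1, then scale by 1934 rpm
ring teeth: 36 + 2·11 = 58
36(ω_sun−ω_arm) = −58(ω_ring−ω_arm),  ω_sun = 0, ω_ring = 1
36(0−ω_arm) = −58(1−ω_arm)  ⇒  94·ω_arm = 58  ⇒  ω_arm = 29/47
sun–planet mesh: 36·(0−29/47) = −11·(ω_p−ω_arm)  ⇒  ω_p−ω_arm = 1044/517
ω_p = 29/47 + 1044/517 = 29/11
scale: ω_p = 29/11 × 1934 rpm = +5098.7273 rpm

+5098.7273 rpm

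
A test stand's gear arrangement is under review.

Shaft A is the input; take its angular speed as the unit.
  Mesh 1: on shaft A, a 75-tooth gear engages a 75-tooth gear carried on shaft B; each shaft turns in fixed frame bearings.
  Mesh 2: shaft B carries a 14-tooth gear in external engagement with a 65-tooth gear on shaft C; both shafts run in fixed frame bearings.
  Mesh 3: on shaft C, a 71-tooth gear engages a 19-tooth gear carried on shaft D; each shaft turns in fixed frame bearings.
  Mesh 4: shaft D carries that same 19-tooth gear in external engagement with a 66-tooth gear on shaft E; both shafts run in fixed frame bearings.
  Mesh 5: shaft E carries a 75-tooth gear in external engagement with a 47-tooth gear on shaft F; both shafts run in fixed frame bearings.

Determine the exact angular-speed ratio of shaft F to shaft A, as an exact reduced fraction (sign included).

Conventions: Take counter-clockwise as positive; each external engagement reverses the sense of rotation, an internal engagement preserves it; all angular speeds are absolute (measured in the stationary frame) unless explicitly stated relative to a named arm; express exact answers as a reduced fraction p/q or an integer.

-2485/6721

class = fixed-axis compound train [5 meshes; 5 ratios multiply, 5 sense flips]
mesh 1 [75T→75T]: running ratio 1, sense −
mesh 2 [14T→65T]: running ratio 14/65, sense +
mesh 3 [71T→19T]: running ratio 994/1235, sense −
mesh 4 [19T→66T]: running ratio 497/2145, sense +
mesh 5 [75T→47T]: running ratio 2485/6721, sense −
ω_out/ω_in = -2485/6721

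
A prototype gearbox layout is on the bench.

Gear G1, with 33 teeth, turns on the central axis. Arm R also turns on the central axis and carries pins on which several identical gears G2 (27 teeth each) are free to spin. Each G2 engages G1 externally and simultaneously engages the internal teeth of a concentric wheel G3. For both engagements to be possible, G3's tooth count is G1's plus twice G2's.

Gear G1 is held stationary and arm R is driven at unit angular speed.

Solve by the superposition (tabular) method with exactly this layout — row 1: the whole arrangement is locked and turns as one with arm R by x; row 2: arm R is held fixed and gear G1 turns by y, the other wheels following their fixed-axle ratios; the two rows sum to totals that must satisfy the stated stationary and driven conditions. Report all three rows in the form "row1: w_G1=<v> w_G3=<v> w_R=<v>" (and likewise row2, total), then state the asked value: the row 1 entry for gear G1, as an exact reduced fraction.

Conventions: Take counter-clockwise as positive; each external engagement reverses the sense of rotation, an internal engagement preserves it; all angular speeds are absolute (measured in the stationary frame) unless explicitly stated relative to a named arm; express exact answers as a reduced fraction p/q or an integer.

planetary set (33T centre, 27T on arm, 87T internal) — Willis relation
row 1 (train locked, turned with arm): all members turn x
superposition row 2 [arm held]: sun y, ring −(33/87)·y, arm 0
boundary: total ω_sun = x + y = 0 and total ω_arm = x = 1  ⇒  y = -1, x = 1
row 2 ring = −(33/87)·(-1) = 11/29
totals (row 1 + row 2): sun 1 + (-1) = 0, ring 1 + 11/29 = 40/29, arm 1 + 0 = 1
asked cell (row1, sun) = 1

row1: w_G1=1 w_G3=1 w_R=1
row2: w_G1=-1 w_G3=11/29 w_R=0
total: w_G1=0 w_G3=40/29 w_R=1
asked value: 1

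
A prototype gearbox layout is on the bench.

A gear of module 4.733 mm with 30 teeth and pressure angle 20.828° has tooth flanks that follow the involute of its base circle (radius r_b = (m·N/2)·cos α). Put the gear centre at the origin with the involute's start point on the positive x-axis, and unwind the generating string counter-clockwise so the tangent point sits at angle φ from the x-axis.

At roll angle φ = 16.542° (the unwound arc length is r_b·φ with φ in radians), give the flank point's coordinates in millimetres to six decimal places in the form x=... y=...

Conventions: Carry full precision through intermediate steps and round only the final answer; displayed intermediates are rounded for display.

recognized (one wheel, involute flank): single-mesh tooth geometry, m = 4.733, N = 30
pitch radius r_p = m·N/2 = 4.733·30/2 = 70.995000
base radius r_b = r_p·cos α = 70.995000·cos 20.828° = 66.355621
roll angle φ = 16.542° = 0.28871236 rad
x = r_b·(cos φ + φ·sin φ) = 69.063788
y = r_b·(sin φ − φ·cos φ) = 0.527872

x=69.063788 y=0.527872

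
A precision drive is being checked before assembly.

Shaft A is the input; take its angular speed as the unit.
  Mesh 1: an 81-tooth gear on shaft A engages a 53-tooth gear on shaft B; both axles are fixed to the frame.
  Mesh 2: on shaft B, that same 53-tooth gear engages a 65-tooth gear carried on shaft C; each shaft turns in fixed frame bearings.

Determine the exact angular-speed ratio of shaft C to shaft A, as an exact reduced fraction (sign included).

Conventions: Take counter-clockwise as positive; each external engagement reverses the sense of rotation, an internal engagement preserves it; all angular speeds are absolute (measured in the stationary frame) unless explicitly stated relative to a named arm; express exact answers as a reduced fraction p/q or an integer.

class = fixed-axis compound train [2 meshes; 2 ratios multiply, 2 sense flips]
mesh 1 [81T→53T]: running ratio 81/53, sense −
mesh 2 [53T→65T]: running ratio 81/65, sense +
ω_out/ω_in = 81/65

81/65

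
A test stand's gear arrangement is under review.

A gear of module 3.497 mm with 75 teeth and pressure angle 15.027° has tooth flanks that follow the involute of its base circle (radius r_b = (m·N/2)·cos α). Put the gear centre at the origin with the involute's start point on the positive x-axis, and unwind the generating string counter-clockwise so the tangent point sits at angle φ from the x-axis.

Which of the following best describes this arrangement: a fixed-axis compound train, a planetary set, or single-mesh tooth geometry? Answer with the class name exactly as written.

class = single-mesh tooth geometry [base-circle involute, m = 3.497, 75T]
classification: single-mesh tooth geometry

single-mesh tooth geometry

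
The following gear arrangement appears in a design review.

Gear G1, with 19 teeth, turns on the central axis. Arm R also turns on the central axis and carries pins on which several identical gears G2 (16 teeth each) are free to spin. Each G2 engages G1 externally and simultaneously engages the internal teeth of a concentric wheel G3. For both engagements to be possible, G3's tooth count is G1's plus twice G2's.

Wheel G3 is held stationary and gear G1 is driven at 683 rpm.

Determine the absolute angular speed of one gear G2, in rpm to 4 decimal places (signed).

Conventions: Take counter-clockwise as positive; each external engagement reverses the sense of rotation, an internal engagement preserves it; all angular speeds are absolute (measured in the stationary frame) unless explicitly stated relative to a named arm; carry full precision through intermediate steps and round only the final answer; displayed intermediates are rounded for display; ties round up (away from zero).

-405.5313 rpm

topology: planetary set — G1 19T / G2 16T / G3 51T, arm = carrier (Willis)
normalise by the input: solve with ω_sun = 1, then scale by 683 rpm
ring teeth: 19 + 2·16 = 51
19(ω_sun−ω_arm) = −51(ω_ring−ω_arm),  ω_ring = 0, ω_sun = 1
19(1−ω_arm) = −51(0−ω_arm)  ⇒  70·ω_arm = 19  ⇒  ω_arm = 19/70
sun–planet mesh: 19·(1−19/70) = −16·(ω_p−ω_arm)  ⇒  ω_p−ω_arm = -969/1120
ω_p = 19/70 − 969/1120 = -19/32
scale: ω_p = -19/32 × 683 rpm = -405.5313 rpm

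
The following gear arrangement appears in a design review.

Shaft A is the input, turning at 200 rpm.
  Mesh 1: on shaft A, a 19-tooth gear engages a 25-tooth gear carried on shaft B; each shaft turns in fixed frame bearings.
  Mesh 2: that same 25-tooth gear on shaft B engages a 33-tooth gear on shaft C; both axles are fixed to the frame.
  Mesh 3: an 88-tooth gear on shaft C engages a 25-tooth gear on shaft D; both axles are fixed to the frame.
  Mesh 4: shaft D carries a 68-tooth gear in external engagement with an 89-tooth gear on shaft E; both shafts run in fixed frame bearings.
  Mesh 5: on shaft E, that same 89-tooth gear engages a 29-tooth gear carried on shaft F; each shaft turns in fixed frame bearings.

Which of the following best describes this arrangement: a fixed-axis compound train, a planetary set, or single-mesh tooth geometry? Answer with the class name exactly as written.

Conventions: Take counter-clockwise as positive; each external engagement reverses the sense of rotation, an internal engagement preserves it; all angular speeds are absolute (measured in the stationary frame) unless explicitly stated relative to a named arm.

fixed-axis compound train

recognized (6 fixed axles, 5 meshes): fixed-axis compound train
classification: fixed-axis compound train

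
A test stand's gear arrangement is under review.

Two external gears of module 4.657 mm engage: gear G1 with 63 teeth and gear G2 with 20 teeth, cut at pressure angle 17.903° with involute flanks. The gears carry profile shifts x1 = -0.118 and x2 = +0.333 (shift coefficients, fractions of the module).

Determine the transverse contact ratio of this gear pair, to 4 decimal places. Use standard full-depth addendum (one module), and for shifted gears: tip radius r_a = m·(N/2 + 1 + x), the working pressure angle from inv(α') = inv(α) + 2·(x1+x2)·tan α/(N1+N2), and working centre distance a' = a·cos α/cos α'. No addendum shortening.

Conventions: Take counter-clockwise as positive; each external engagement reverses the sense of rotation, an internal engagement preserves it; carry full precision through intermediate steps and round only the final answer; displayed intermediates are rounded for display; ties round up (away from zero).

class = single-mesh tooth geometry [involute pair 63T × 20T, m = 4.657]
base radii: r_b1 = 139.592256, r_b2 = 44.315002
tip radii: r_a1 = 150.802974, r_a2 = 52.777781
inv(α') = inv(17.903°) + 2·(-0.118+0.333)·tan α/(63+20) = 0.01225635  ⇒  α' = 18.77549°
a' = a·cos α / cos α' = 193.2655·cos 17.903°/cos 18.77549° = 194.243528
action lengths: √(r_a1²−r_b1²) = 57.057331, √(r_a2²−r_b2²) = 28.664870
base pitch p_b = π·m·cos α = 13.921968
CR = (57.057331 + 28.664870 − 194.243528·sin 18.77549°)/13.921968 = 1.666636
contact ratio ≈ 1.6666

1.6666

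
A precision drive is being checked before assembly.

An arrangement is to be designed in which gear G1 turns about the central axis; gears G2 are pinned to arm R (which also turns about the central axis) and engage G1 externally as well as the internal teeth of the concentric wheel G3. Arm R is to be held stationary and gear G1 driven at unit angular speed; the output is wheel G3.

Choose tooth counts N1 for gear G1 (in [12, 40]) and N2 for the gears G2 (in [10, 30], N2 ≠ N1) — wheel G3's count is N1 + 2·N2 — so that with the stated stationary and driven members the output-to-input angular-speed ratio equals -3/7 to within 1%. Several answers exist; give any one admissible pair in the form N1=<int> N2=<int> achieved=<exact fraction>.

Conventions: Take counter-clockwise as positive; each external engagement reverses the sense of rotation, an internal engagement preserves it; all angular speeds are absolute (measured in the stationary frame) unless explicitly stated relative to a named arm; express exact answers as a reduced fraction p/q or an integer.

N1=15 N2=10 achieved=-3/7

topology: planetary set — design target -3/7, arm = carrier (Willis)
Willis with ω_arm = 0: ω_ring/ω_sun = −N1/N3; set equal to -3/7  ⇒  N3/N1 = −1/(-3/7) = 7/3
N3 = N1 + 2·N2  ⇒  N2/N1 = (N3/N1 − 1)/2 = (7/3 − 1)/2 = 2/3
smallest multiple with N1 ≥ 12 and N2 ≥ 10: k = 5  ⇒  N1 = 5·3 = 15, N2 = 5·2 = 10 (N1 ≤ 40, N2 ≤ 30, N2 ≠ N1 ✓), N3 = 15 + 2·10 = 35
check: −N1/N3 with N1 = 15, N3 = 35 gives -3/7; |achieved − target| = 0 ≤ 3/700 ✓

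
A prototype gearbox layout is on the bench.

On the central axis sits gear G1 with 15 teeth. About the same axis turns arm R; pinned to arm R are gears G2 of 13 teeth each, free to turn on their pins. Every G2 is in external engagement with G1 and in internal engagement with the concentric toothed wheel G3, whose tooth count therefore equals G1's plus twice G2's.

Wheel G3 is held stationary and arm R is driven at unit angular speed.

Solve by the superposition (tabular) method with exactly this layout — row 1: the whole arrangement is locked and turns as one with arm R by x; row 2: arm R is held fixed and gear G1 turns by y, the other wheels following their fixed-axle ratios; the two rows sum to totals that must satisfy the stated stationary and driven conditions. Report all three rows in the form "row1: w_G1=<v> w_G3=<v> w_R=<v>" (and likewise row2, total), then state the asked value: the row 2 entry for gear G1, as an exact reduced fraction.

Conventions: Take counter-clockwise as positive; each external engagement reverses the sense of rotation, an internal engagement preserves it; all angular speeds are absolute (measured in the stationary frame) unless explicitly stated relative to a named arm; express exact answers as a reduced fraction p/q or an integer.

row1: w_G1=1 w_G3=1 w_R=1
row2: w_G1=41/15 w_G3=-1 w_R=0
total: w_G1=56/15 w_G3=0 w_R=1
asked value: 41/15

topology: planetary set — G1 15T / G2 13T / G3 41T, arm = carrier (Willis)
row 1 — lock + rotate with arm: ω_sun = ω_ring = ω_arm = x
row 2 (arm held, sun turns y): ω_ring = −(15/41)·y, ω_arm = 0
boundary: total ω_ring = x − (15/41)·y = 0 and total ω_arm = x = 1  ⇒  y = 41/15, x = 1
row 2 ring = −(15/41)·41/15 = -1
totals (row 1 + row 2): sun 1 + 41/15 = 56/15, ring 1 + (-1) = 0, arm 1 + 0 = 1
asked cell (row2, sun) = 41/15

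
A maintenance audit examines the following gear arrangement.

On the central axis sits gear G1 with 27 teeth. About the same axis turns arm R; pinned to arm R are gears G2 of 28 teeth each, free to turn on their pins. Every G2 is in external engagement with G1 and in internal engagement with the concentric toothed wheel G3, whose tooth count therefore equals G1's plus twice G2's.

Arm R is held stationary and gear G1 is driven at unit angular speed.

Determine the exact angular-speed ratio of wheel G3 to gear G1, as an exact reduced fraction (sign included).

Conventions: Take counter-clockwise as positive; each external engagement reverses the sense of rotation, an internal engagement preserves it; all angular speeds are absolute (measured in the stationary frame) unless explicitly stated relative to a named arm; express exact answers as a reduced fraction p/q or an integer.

planetary set (27T centre, 28T on arm, 83T internal) — Willis relation
ring teeth: 27 + 2·28 = 83
27(ω_sun−ω_arm) = −83(ω_ring−ω_arm),  ω_arm = 0, ω_sun = 1
ω_ring = 0 − (27/83)(1−0) = -27/83
ω_out/ω_in = -27/83

-27/83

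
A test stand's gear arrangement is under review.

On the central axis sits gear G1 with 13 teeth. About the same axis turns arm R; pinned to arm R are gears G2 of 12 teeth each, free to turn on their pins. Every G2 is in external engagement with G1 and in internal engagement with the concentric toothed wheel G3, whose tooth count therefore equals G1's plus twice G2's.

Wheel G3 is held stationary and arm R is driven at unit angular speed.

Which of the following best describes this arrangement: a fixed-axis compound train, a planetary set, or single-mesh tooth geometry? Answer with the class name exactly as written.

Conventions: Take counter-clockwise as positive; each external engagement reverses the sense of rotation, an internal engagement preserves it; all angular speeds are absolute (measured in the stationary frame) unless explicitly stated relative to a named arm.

planetary set

topology: planetary set — G1 13T / G2 12T / G3 37T, arm = carrier (Willis)
classification: planetary set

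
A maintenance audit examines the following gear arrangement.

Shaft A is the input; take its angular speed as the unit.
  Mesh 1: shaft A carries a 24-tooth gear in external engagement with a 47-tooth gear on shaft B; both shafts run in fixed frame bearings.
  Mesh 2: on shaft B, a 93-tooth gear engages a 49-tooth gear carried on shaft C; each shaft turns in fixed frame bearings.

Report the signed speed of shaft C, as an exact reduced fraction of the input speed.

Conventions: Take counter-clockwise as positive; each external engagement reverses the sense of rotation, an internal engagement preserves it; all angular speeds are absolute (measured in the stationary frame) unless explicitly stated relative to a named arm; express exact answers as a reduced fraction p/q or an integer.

2-mesh fixed-axis compound train (all bearings frame-fixed)
mesh 1 [24T→47T]: |ω|/ω_in = 1×24/47 = 24/47, sense flips to −
mesh 2 [93T→49T]: |ω|/ω_in = (24/47)×93/49 = 2232/2303, sense flips to +
signed output speed (× input speed) = 2232/2303

2232/2303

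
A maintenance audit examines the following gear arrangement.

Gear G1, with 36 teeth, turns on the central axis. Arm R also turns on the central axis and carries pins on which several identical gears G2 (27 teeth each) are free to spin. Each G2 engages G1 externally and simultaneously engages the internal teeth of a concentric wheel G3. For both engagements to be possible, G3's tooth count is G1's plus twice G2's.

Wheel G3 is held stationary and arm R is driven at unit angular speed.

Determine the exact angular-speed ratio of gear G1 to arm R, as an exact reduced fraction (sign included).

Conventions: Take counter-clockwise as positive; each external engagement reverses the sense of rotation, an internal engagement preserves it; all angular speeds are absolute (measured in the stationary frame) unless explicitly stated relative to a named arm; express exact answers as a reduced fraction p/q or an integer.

topology: planetary set — G1 36T / G2 27T / G3 90T, arm = carrier (Willis)
ring teeth: 36 + 2·27 = 90
36(ω_sun−ω_arm) = −90(ω_ring−ω_arm),  ω_ring = 0, ω_arm = 1
ω_sun = 1 − (90/36)(0−1) = 7/2
ω_out/ω_in = 7/2

7/2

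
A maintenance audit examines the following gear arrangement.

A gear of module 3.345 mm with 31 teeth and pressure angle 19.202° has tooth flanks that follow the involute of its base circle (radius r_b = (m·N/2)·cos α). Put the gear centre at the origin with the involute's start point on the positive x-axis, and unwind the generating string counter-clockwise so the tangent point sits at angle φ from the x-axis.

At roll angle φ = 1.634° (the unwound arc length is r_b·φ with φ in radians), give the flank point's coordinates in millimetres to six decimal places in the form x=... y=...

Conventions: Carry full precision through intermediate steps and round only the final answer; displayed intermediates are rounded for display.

class = single-mesh tooth geometry [base-circle involute, m = 3.345, 31T]
pitch radius r_p = m·N/2 = 3.345·31/2 = 51.847500
base radius r_b = r_p·cos α = 51.847500·cos 19.202° = 48.962959
roll angle φ = 1.634° = 0.02851868 rad
x = r_b·(cos φ + φ·sin φ) = 48.982866
y = r_b·(sin φ − φ·cos φ) = 0.000379

x=48.982866 y=0.000379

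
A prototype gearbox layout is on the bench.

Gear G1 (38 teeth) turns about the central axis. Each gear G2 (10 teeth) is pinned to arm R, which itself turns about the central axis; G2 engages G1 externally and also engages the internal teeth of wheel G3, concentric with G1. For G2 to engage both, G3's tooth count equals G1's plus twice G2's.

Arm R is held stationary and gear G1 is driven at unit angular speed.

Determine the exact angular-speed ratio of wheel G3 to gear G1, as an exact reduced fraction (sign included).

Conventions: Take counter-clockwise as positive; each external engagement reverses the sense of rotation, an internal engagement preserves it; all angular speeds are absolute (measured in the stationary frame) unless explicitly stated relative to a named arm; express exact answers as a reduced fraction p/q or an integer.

topology: planetary set — G1 38T / G2 10T / G3 58T, arm = carrier (Willis)
ring teeth: 38 + 2·10 = 58
38(ω_sun−ω_arm) = −58(ω_ring−ω_arm),  ω_arm = 0, ω_sun = 1
ω_ring = 0 − (38/58)(1−0) = -19/29
ω_out/ω_in = -19/29

-19/29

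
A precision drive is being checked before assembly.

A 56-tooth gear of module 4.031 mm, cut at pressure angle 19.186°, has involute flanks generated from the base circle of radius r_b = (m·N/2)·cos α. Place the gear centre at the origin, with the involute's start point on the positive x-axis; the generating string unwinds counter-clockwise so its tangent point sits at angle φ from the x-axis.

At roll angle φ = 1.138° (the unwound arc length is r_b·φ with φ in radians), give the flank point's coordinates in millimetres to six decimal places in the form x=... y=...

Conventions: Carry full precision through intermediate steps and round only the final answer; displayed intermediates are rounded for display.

x=106.619963 y=0.000278

single-mesh involute tooth geometry (56T wheel at module 4.031)
pitch radius r_p = m·N/2 = 4.031·56/2 = 112.868000
base radius r_b = r_p·cos α = 112.868000·cos 19.186° = 106.598939
roll angle φ = 1.138° = 0.01986185 rad
x = r_b·(cos φ + φ·sin φ) = 106.619963
y = r_b·(sin φ − φ·cos φ) = 0.000278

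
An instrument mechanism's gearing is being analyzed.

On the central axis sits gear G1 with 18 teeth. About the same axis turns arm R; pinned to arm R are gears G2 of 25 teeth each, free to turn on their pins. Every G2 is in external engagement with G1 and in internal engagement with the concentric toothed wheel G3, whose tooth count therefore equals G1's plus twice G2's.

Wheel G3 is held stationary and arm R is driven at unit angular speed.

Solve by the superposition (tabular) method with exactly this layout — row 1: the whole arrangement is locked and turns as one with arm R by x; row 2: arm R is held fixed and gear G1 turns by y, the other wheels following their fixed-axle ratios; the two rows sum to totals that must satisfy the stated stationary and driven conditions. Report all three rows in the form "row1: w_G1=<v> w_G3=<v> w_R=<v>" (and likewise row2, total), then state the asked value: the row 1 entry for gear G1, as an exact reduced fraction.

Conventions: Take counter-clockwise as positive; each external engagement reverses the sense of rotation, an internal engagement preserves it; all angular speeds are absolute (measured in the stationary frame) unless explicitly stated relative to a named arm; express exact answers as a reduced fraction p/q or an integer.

topology: planetary set — G1 18T / G2 25T / G3 68T, arm = carrier (Willis)
superposition row 1 [locked train]: every member turns x
row 2 — arm fixed, fixed-axis ratios: sun y, ring −(18/68)·y, arm 0
boundary: total ω_ring = x − (18/68)·y = 0 and total ω_arm = x = 1  ⇒  y = 34/9, x = 1
row 2 ring = −(18/68)·34/9 = -1
totals (row 1 + row 2): sun 1 + 34/9 = 43/9, ring 1 + (-1) = 0, arm 1 + 0 = 1
asked cell (row1, sun) = 1

row1: w_G1=1 w_G3=1 w_R=1
row2: w_G1=34/9 w_G3=-1 w_R=0
total: w_G1=43/9 w_G3=0 w_R=1
asked value: 1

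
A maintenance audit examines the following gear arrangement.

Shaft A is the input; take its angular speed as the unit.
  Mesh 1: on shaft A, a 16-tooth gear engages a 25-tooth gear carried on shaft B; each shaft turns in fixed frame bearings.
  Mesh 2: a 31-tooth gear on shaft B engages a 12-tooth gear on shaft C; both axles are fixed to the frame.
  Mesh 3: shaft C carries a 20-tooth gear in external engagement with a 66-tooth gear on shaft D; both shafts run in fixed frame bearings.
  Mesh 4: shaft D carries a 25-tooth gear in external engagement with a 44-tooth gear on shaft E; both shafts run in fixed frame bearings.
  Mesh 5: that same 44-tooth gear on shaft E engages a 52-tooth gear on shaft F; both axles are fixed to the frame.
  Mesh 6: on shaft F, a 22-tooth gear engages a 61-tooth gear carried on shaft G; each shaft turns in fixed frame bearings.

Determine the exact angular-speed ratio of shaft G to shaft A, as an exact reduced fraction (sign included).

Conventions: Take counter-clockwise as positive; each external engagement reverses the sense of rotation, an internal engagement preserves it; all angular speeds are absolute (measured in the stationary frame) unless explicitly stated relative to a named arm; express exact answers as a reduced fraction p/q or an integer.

620/7137

class = fixed-axis compound train [6 meshes; 6 ratios multiply, 6 sense flips]
mesh 1 [16T→25T]: running ratio 16/25, sense −
mesh 2 [31T→12T]: running ratio 124/75, sense +
mesh 3 [20T→66T]: running ratio 248/495, sense −
mesh 4 [25T→44T]: running ratio 310/1089, sense +
mesh 5 [44T→52T]: running ratio 310/1287, sense −
mesh 6 [22T→61T]: running ratio 620/7137, sense +
ω_out/ω_in = 620/7137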